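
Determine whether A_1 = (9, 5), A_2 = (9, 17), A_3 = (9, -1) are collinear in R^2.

A_1A_2 = (0, 12), A_1A_3 = (0, -6).
det[A_1A_2; A_1A_3] = (0)(-6) − (12)(0) = 0.
The determinant is zero, so the points are collinear.

Yes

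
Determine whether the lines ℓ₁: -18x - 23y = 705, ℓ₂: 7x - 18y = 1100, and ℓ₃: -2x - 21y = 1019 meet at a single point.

Yes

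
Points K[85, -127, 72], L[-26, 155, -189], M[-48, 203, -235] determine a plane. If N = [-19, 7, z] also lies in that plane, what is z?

-78

The plane through K, L, M has equation −444x + 636y + 876z = -55440.
Substituting N: (876)z + (12888) = -55440, so z = -78.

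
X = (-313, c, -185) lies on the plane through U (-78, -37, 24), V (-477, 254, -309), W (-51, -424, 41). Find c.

Coplanarity requires UV · (UW × UX) = 0.
UV = (-399, 291, -333), UW = (27, -387, 17); the triple product is linear in c with coefficient -2208 and constant term -1589760.
Setting it to zero: c = -720.

-720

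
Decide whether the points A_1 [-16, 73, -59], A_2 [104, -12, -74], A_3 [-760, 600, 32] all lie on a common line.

A_1A_2 = (120, -85, -15), A_1A_3 = (-744, 527, 91).
Comparing components 2 and 3: (-85)(91) − (-15)(527) = 170 ≠ 0, so A_1A_2 and A_1A_3 are not parallel and the points are not collinear.

No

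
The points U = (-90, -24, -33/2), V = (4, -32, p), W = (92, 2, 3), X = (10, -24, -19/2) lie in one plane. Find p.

-12

Coplanarity ⇔ det[UV; UW; UX] = 0.
Expanding, this is linear in p: (-2600)p + (-31200) = 0.
So p = -12.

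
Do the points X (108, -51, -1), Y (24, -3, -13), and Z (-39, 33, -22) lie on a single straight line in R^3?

Yes

XY = (-84, 48, -12), XZ = (-147, 84, -21).
XY × XZ = (0, 0, 0).
The cross product vanishes, so the three points are collinear.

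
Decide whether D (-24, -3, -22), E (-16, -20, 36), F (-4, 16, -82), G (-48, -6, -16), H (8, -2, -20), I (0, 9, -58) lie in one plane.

Yes

The plane through D, E, F has normal n = DE × DF = (-82, 1640, 492) and equation n·P = -13776.
Checking the remaining points: n·G = -13776, n·H = -13776, n·I = -13776.
All equal -13776, so all 6 points lie in one plane.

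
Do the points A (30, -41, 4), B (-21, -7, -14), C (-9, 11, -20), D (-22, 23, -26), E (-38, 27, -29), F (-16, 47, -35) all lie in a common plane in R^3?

The plane through A, B, C has normal n = AB × AC = (120, -522, -1326) and equation n·P = 19698.
Checking the remaining points: n·D = 19830, n·E = 19800, n·F = 19956.
Since n·D = 19830 ≠ 19698, D is off the plane and the points are not all coplanar.

No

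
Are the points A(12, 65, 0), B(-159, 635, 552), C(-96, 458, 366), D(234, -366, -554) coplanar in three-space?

Yes

The four points are coplanar iff the 3×3 determinant with rows AB, AC, AD is zero.
Rows: (-171, 570, 552), (-108, 393, 366), (222, -431, -554).
Expanding along the first row: (-171)(-59976) − (570)(-21420) + (552)(-40698) = 0.
Zero determinant ⇒ coplanar.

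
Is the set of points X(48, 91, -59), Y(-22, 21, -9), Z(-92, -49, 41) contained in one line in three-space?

Yes

XY = (-70, -70, 50), XZ = (-140, -140, 100).
Each component of XZ is 2 times the corresponding component of XY, so XZ = 2·XY and the points are collinear.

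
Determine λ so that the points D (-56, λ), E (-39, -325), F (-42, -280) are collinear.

-70

The three points are collinear iff det[DE; DF] = 0.
This determinant is linear in λ: (-3)λ + (-210) = 0, so λ = -70.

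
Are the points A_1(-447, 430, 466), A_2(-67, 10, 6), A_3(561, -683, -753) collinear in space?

No

A_1A_2 = (380, -420, -460), A_1A_3 = (1008, -1113, -1219).
A_1A_2 × A_1A_3 = (0, -460, 420).
The cross product is nonzero, so the points do not lie on one line.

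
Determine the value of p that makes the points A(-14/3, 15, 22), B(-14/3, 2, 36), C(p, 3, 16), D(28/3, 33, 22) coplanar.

The points are coplanar iff AB · (AC × AD) = 0.
Expanding, this is linear in p: (252)p + (4620) = 0.
So p = -55/3.

-55/3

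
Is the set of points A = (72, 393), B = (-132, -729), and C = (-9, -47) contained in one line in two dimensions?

AB = (-204, -1122), AC = (-81, -440).
Twice the signed area of △ABC is (-204)(-440) − (-1122)(-81) = -1122.
The area is nonzero, so the three points are not collinear.

No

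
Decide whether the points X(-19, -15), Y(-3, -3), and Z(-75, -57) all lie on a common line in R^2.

Yes

XY = (16, 12), XZ = (-56, -42).
Twice the signed area of △XYZ is (16)(-42) − (12)(-56) = 0.
The triangle is degenerate (zero area), so the points are collinear.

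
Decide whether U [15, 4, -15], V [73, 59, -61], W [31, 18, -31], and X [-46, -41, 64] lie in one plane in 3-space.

No

A normal to the plane through U, V, W is n = UV × UW = (-236, 192, -68).
The plane has equation n·P = -1752. For X: n·X = -1368.
-1368 ≠ -1752, so X is off the plane.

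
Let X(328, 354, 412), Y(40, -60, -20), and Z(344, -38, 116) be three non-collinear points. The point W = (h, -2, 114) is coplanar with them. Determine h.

The plane through X, Y, Z has equation −46800x − 92160y + 119520z = 1267200.
Substituting W: (-46800)h + (13809600) = 1267200, so h = 268.

268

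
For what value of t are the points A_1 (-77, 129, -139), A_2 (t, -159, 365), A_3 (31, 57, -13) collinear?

Direction A_1A_3 = (108, -72, 126). From the y-coordinate of A_2, the parameter along the line is τ = (-159 − 129)/(-72) = 4.
Then t = (-77) + 4·(108) = 355.

355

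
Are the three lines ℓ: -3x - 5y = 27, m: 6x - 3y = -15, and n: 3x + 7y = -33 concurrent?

Intersecting ℓ and m: solving the 2×2 system gives (x, y) = (-4, -3).
Substitute into n: (3)(-4) + (7)(-3) = -33.
This equals -33, so (-4, -3) lies on all three lines and they are concurrent.

Yes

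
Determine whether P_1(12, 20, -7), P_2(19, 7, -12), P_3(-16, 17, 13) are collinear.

P_1P_2 = (7, -13, -5), P_1P_3 = (-28, -3, 20).
P_1P_2 × P_1P_3 = (-275, 0, -385).
The cross product is nonzero, so the points do not lie on one line.

No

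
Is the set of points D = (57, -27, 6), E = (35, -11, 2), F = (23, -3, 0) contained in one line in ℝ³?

No

DE = (-22, 16, -4), DF = (-34, 24, -6).
DE × DF = (0, 4, 16).
The cross product is nonzero, so the points do not lie on one line.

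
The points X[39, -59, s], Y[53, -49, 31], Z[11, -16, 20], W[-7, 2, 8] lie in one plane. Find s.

67

Coplanarity ⇔ det[XY; XZ; XW] = 0.
Expanding, this is linear in s: (162)s + (-10854) = 0.
So s = 67.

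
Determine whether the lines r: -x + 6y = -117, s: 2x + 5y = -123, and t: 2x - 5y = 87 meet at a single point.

Yes

The three lines meet at one point iff the augmented coefficient matrix [aᵢ bᵢ cᵢ] has rank < 3, i.e. its determinant vanishes.
Here the determinant is 0.
It vanishes, so the lines are concurrent at (-9, -21).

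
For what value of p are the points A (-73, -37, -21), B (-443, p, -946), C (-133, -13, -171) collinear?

Collinearity requires AB × AC = 0; each component is linear in p.
The x-component gives (-150)p + (16650) = 0, so p = 111.
The remaining components then also vanish.

111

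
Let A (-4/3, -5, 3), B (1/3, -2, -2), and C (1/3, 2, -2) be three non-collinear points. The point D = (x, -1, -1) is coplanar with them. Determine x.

0

Coplanarity requires AB · (AC × AD) = 0.
AB = (5/3, 3, -5), AC = (5/3, 7, -5); the triple product is linear in x with coefficient 20 and constant term 0.
Setting it to zero: x = 0.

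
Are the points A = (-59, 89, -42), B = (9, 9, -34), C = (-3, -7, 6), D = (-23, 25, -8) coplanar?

With A as base: AB = (68, -80, 8), AC = (56, -96, 48), AD = (36, -64, 34).
AC × AD = (-192, -176, -128).
AB · (AC × AD) = 0.
The scalar triple product vanishes, so the four points are coplanar.

Yes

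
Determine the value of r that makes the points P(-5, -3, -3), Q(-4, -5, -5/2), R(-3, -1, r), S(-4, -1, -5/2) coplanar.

-2

The points are coplanar iff PQ · (PR × PS) = 0.
Expanding, this is linear in r: (-4)r + (-8) = 0.
So r = -2.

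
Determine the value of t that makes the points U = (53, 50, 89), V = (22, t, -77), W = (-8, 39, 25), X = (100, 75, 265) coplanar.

27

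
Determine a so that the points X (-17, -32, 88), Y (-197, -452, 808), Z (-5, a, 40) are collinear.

Collinearity requires XY × XZ = 0; each component is linear in a.
The x-component gives (-720)a + (-2880) = 0, so a = -4.
The remaining components then also vanish.

-4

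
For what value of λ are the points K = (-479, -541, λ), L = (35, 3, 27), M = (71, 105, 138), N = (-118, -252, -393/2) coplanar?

-289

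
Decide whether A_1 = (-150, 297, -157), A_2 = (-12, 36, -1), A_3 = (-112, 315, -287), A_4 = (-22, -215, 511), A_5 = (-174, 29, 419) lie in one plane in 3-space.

No

The plane through A_1, A_2, A_3 has normal n = A_1A_2 × A_1A_3 = (31122, 23868, 12402) and equation n·P = 473382.
Checking the remaining points: n·A_4 = 521118, n·A_5 = 473382.
Since n·A_4 = 521118 ≠ 473382, A_4 is off the plane and the points are not all coplanar.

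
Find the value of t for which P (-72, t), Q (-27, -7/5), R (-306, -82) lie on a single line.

-72/5

The three points are collinear iff det[PQ; PR] = 0.
This determinant is linear in t: (-279)t + (-20088/5) = 0, so t = -72/5.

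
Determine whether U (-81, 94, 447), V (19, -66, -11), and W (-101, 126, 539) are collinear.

No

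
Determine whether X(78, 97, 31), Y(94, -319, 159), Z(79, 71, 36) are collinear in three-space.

No

XY = (16, -416, 128), XZ = (1, -26, 5).
XY × XZ = (1248, 48, 0).
The cross product is nonzero, so the points do not lie on one line.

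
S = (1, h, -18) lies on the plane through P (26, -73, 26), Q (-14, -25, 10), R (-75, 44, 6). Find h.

-36

The plane through P, Q, R has equation 912x + 816y + 168z = -31488.
Substituting S: (816)h + (-2112) = -31488, so h = -36.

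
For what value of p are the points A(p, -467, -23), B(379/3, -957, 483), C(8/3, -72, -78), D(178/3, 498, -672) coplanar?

517/3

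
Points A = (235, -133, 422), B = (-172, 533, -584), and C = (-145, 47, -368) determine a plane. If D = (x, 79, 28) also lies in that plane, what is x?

67

The plane through A, B, C has equation −345060x + 60750y + 179820z = -13284810.
Substituting D: (-345060)x + (9834210) = -13284810, so x = 67.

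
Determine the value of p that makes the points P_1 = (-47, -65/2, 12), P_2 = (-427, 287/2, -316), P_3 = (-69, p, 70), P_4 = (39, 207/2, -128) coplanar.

-171/2

Coplanarity ⇔ det[P_1P_2; P_1P_3; P_1P_4] = 0.
Expanding, this is linear in p: (81408)p + (6960384) = 0.
So p = -171/2.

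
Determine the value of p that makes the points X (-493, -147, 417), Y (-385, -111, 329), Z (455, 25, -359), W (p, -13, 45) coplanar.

Coplanarity ⇔ det[XY; XZ; XW] = 0.
Expanding, this is linear in p: (-12800)p + (-473600) = 0.
So p = -37.

-37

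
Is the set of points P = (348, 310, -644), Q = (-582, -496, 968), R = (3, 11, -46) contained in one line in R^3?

Yes

PQ = (-930, -806, 1612), PR = (-345, -299, 598).
Each component of PR is 23/62 times the corresponding component of PQ, so PR = 23/62·PQ and the points are collinear.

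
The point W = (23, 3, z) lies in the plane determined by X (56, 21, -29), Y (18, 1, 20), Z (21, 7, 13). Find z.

Coplanarity requires XY · (XZ × XW) = 0.
XY = (-38, -20, 49), XZ = (-35, -14, 42); the triple product is linear in z with coefficient -168 and constant term 2352.
Setting it to zero: z = 14.

14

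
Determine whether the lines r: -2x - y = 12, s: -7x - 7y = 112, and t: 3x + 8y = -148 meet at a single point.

Yes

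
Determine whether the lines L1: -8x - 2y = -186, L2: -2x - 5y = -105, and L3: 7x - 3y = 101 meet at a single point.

Intersecting L1 and L2: solving the 2×2 system gives (x, y) = (20, 13).
Substitute into L3: (7)(20) + (-3)(13) = 101.
This equals 101, so (20, 13) lies on all three lines and they are concurrent.

Yes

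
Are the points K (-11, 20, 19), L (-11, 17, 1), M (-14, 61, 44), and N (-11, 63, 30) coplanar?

No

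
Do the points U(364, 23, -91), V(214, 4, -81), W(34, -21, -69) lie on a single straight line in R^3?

UV = (-150, -19, 10), UW = (-330, -44, 22).
Comparing components 2 and 3: (-19)(22) − (10)(-44) = 22 ≠ 0, so UV and UW are not parallel and the points are not collinear.

No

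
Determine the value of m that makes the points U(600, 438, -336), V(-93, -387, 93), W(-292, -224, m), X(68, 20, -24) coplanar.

184

Normal to plane UVX: n = (-78078, -12012, -149226); plane equation n·P = -1968120.
Requiring n·W = -1968120: (-149226)m + (25489464) = -1968120.
So m = 184.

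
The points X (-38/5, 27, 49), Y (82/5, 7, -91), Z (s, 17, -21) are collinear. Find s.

22/5

Direction XY = (24, -20, -140). From the y-coordinate of Z, the parameter along the line is τ = (17 − 27)/(-20) = 1/2.
Then s = (-38/5) + 1/2·(24) = 22/5.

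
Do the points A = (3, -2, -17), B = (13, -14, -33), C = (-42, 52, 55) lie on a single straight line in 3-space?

AB = (10, -12, -16), AC = (-45, 54, 72).
Each component of AC is -9/2 times the corresponding component of AB, so AC = -9/2·AB and the points are collinear.

Yes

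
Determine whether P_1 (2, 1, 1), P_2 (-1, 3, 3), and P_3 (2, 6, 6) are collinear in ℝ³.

P_1P_2 = (-3, 2, 2), P_1P_3 = (0, 5, 5).
P_1P_2 × P_1P_3 = (0, 15, -15).
The cross product is nonzero, so the points do not lie on one line.

No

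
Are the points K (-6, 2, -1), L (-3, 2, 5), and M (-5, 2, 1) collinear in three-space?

Yes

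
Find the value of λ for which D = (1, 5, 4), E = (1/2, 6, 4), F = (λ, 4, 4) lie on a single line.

Direction DE = (-1/2, 1, 0). From the y-coordinate of F, the parameter along the line is τ = (4 − 5)/1 = -1.
Then λ = 1 + (-1)·(-1/2) = 3/2.

3/2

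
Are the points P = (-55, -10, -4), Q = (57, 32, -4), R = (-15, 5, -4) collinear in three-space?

Yes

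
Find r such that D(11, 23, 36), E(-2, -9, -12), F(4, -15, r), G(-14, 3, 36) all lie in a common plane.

The points are coplanar iff DE · (DF × DG) = 0.
Expanding, this is linear in r: (540)r + (19440) = 0.
So r = -36.

-36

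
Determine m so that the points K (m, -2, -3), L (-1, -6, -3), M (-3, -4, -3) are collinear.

-5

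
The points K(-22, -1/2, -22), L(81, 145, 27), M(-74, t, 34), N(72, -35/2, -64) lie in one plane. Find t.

131/2

Normal to plane KLN: n = (-5278, 8932, -15428); plane equation n·P = 451066.
Requiring n·M = 451066: (8932)t + (-133980) = 451066.
So t = 131/2.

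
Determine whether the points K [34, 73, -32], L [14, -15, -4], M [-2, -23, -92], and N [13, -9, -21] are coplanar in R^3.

Yes

A normal to the plane through K, L, M is n = KL × KM = (7968, -2208, -1248).
The plane has equation n·P = 149664. For N: n·N = 149664.
Equal, so N lies in the plane and all four are coplanar.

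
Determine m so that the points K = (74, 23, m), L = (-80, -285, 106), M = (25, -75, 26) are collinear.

-34/3

Direction LM = (105, 210, -80). From the x-coordinate of K, the parameter along the line is τ = (74 − (-80))/105 = 22/15.
Then m = 106 + 22/15·(-80) = -34/3.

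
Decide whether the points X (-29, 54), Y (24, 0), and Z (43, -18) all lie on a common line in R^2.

XY = (53, -54), XZ = (72, -72).
If collinear, XZ would be a scalar multiple of XY. But (53)·(-72) ≠ (-54)·(72) (difference 72), so they are not parallel; the points are not collinear.

No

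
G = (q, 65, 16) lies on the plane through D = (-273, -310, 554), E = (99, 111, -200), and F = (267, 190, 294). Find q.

Coplanarity requires DE · (DF × DG) = 0.
DE = (372, 421, -754), DF = (540, 500, -260); the triple product is linear in q with coefficient 267540 and constant term -21135660.
Setting it to zero: q = 79.

79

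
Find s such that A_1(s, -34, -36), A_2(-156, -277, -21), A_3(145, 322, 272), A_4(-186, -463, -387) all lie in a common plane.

-3

The points are coplanar iff A_1A_2 · (A_1A_3 × A_1A_4) = 0.
Expanding, this is linear in s: (164736)s + (494208) = 0.
So s = -3.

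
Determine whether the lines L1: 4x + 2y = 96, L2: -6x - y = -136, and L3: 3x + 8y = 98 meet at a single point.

Intersecting L1 and L2: solving the 2×2 system gives (x, y) = (22, 4).
Substitute into L3: (3)(22) + (8)(4) = 98.
This equals 98, so (22, 4) lies on all three lines and they are concurrent.

Yes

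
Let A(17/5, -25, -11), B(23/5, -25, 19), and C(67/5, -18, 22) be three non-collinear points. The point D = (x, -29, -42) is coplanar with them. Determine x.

The plane through A, B, C has equation −210x + (1302/5)y + (42/5)z = -36582/5.
Substituting D: (-210)x + (-39522/5) = -36582/5, so x = -14/5.

-14/5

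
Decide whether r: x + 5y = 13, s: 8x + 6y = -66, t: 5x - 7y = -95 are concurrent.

Yes

The three lines meet at one point iff the augmented coefficient matrix [aᵢ bᵢ cᵢ] has rank < 3, i.e. its determinant vanishes.
Here the determinant is 0.
It vanishes, so the lines are concurrent at (-12, 5).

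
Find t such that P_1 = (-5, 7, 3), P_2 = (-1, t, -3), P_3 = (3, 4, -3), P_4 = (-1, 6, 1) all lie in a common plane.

4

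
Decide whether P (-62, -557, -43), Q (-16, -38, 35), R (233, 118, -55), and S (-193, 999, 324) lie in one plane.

No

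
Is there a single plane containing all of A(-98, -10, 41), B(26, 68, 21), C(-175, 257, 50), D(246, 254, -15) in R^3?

Yes

The four points are coplanar iff the 3×3 determinant with rows AB, AC, AD is zero.
Rows: (124, 78, -20), (-77, 267, 9), (344, 264, -56).
Expanding along the first row: (124)(-17328) − (78)(1216) + (-20)(-112176) = 0.
Zero determinant ⇒ coplanar.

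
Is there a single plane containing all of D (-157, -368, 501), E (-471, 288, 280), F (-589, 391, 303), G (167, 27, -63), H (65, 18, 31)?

No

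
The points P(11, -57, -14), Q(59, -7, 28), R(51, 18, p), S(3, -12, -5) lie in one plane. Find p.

31

Normal to plane PQS: n = (-1440, -768, 2560); plane equation n·X = -7904.
Requiring n·R = -7904: (2560)p + (-87264) = -7904.
So p = 31.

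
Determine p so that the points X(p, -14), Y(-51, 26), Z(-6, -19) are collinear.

-11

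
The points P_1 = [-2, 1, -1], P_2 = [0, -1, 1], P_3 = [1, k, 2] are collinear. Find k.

-2

Direction P_1P_2 = (2, -2, 2). From the x-coordinate of P_3, the parameter along the line is τ = (1 − (-2))/2 = 3/2.
Then k = 1 + 3/2·(-2) = -2.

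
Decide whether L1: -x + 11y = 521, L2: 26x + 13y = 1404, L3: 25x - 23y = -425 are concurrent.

Yes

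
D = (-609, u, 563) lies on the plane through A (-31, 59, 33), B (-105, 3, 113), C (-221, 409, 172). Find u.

The plane through A, B, C has equation −35784x − 4914y − 36540z = -386442.
Substituting D: (-4914)u + (1220436) = -386442, so u = 327.

327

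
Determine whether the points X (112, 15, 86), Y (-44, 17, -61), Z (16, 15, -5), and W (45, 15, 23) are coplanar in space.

No

The four points are coplanar iff the 3×3 determinant with rows XY, XZ, XW is zero.
Rows: (-156, 2, -147), (-96, 0, -91), (-67, 0, -63).
Expanding along the first row: (-156)(0) − (2)(-49) + (-147)(0) = 98.
Nonzero ⇒ not coplanar.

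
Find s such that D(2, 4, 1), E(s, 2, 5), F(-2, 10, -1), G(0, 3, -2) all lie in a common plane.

6

Normal to plane DFG: n = (-20, -8, 16); plane equation n·P = -56.
Requiring n·E = -56: (-20)s + (64) = -56.
So s = 6.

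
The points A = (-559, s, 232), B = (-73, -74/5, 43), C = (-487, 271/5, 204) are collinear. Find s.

Collinearity requires AB × AC = 0; each component is linear in s.
The x-component gives (-161)s + (53291/5) = 0, so s = 331/5.
The remaining components then also vanish.

331/5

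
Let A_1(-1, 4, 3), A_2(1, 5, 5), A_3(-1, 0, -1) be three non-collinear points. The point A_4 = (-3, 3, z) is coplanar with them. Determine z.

1

The plane through A_1, A_2, A_3 has equation 4x + 8y − 8z = 4.
Substituting A_4: (-8)z + (12) = 4, so z = 1.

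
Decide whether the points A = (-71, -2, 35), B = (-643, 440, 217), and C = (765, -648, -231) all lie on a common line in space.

Yes

AB = (-572, 442, 182), AC = (836, -646, -266).
AB × AC = (0, 0, 0).
The cross product vanishes, so the three points are collinear.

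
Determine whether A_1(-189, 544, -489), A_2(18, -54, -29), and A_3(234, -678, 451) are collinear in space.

A_1A_2 = (207, -598, 460), A_1A_3 = (423, -1222, 940).
Each component of A_1A_3 is 47/23 times the corresponding component of A_1A_2, so A_1A_3 = 47/23·A_1A_2 and the points are collinear.

Yes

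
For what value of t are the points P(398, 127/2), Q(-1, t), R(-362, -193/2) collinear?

-41/2

Collinearity: (Q − P) must be parallel to (R − P) = (-760, -160).
Cross-multiplying the components: (t − 127/2)·(-760) = (-399)·(-160).
Solving gives t = -41/2.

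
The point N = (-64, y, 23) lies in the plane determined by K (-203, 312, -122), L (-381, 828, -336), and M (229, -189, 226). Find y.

6

Coplanarity requires KL · (KM × KN) = 0.
KL = (-178, 516, -214), KM = (432, -501, 348); the triple product is linear in y with coefficient -30504 and constant term 183024.
Setting it to zero: y = 6.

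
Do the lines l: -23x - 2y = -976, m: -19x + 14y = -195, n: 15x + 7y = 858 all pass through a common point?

Lines aᵢx + bᵢy = cᵢ with pairwise distinct directions are concurrent exactly when det[aᵢ bᵢ cᵢ] = 0.
Here the determinant is 343.
Nonzero, so no common point exists.

No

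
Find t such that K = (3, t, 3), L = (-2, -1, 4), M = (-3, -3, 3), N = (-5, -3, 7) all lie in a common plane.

Coplanarity ⇔ det[KL; KM; KN] = 0.
Expanding, this is linear in t: (-6)t + (30) = 0.
So t = 5.

5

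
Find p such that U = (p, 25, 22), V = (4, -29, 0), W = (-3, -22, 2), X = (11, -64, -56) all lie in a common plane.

-46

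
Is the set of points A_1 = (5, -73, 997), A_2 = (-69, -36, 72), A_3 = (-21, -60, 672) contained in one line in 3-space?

Yes

A_1A_2 = (-74, 37, -925), A_1A_3 = (-26, 13, -325).
A_1A_2 × A_1A_3 = (0, 0, 0).
The cross product vanishes, so the three points are collinear.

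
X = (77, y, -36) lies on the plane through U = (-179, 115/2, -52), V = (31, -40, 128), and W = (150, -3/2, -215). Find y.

-37/2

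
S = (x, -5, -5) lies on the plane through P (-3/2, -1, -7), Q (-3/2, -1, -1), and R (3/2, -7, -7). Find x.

1/2

Coplanarity requires PQ · (PR × PS) = 0.
PQ = (0, 0, 6), PR = (3, -6, 0); the triple product is linear in x with coefficient 36 and constant term -18.
Setting it to zero: x = 1/2.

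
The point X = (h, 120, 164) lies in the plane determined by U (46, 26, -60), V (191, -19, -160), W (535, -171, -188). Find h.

-264

Coplanarity requires UV · (UW × UX) = 0.
UV = (145, -45, -100), UW = (489, -197, -128); the triple product is linear in h with coefficient -13940 and constant term -3680160.
Setting it to zero: h = -264.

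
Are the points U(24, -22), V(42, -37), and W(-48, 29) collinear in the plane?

UV = (18, -15), UW = (-72, 51).
det[UV; UW] = (18)(51) − (-15)(-72) = -162.
The determinant is nonzero, so they are not collinear.

No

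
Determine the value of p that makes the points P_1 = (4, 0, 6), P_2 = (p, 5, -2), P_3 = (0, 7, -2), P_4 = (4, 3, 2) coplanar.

8

The points are coplanar iff P_1P_2 · (P_1P_3 × P_1P_4) = 0.
Expanding, this is linear in p: (-4)p + (32) = 0.
So p = 8.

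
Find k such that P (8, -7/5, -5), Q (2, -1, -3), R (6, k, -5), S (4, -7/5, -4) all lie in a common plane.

-9/5

Normal to plane PQS: n = (2/5, -2, 8/5); plane equation n·X = -2.
Requiring n·R = -2: (-2)k + (-28/5) = -2.
So k = -9/5.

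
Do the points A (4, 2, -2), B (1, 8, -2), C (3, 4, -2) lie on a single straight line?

Yes

AB = (-3, 6, 0), AC = (-1, 2, 0).
Each component of AC is 1/3 times the corresponding component of AB, so AC = 1/3·AB and the points are collinear.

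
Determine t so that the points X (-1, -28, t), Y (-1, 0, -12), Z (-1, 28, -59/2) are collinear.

Collinearity requires XY × XZ = 0; each component is linear in t.
The x-component gives (28)t + (-154) = 0, so t = 11/2.
The remaining components then also vanish.

11/2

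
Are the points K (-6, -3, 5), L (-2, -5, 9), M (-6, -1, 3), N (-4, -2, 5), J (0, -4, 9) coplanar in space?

The plane through K, L, M has normal n = KL × KM = (-4, 8, 8) and equation n·P = 40.
Checking the remaining points: n·N = 40, n·J = 40.
All equal 40, so all 5 points lie in one plane.

Yes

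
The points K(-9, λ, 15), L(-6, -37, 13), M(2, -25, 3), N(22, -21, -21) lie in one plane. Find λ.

4

The points are coplanar iff KL · (KM × KN) = 0.
Expanding, this is linear in λ: (8)λ + (-32) = 0.
So λ = 4.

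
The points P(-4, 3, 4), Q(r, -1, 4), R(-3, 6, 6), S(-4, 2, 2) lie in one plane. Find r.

Normal to plane PRS: n = (-4, 2, -1); plane equation n·X = 18.
Requiring n·Q = 18: (-4)r + (-6) = 18.
So r = -6.

-6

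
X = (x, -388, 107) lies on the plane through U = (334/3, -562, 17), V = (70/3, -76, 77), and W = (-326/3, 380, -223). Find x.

268/3

Coplanarity requires UV · (UW × UX) = 0.
UV = (-88, 486, 60), UW = (-220, 942, -240); the triple product is linear in x with coefficient -173160 and constant term 15468960.
Setting it to zero: x = 268/3.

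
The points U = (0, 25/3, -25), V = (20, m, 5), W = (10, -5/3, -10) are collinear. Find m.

-35/3

Collinearity requires UV × UW = 0; each component is linear in m.
The x-component gives (15)m + (175) = 0, so m = -35/3.
The remaining components then also vanish.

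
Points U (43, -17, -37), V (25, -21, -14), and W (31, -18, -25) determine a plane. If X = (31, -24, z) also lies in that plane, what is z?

-13

Coplanarity requires UV · (UW × UX) = 0.
UV = (-18, -4, 23), UW = (-12, -1, 12); the triple product is linear in z with coefficient -30 and constant term -390.
Setting it to zero: z = -13.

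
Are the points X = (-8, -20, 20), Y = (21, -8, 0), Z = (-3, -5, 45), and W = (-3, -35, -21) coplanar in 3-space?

Yes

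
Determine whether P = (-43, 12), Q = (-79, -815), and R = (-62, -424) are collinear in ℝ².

No

PQ = (-36, -827), PR = (-19, -436).
det[PQ; PR] = (-36)(-436) − (-827)(-19) = -17.
The determinant is nonzero, so they are not collinear.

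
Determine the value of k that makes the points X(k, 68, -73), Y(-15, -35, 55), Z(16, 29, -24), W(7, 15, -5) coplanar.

Coplanarity ⇔ det[XY; XZ; XW] = 0.
Expanding, this is linear in k: (-110)k + (3960) = 0.
So k = 36.

36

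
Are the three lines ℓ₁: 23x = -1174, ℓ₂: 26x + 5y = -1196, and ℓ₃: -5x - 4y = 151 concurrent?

No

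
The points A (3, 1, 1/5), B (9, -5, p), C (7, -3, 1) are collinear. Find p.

7/5

Collinearity requires AB × AC = 0; each component is linear in p.
The x-component gives (4)p + (-28/5) = 0, so p = 7/5.
The remaining components then also vanish.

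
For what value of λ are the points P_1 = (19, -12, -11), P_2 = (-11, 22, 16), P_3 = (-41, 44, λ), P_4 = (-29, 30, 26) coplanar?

37

Normal to plane P_1P_2P_4: n = (124, -186, 372); plane equation n·P = 496.
Requiring n·P_3 = 496: (372)λ + (-13268) = 496.
So λ = 37.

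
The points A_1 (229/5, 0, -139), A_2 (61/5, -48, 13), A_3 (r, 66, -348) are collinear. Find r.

Collinearity requires A_1A_2 × A_1A_3 = 0; each component is linear in r.
The y-component gives (152)r + (-13984) = 0, so r = 92.
The remaining components then also vanish.

92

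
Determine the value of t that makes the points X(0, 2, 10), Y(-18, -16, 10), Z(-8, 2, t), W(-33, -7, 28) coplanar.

Normal to plane XYW: n = (-324, 324, -432); plane equation n·P = -3672.
Requiring n·Z = -3672: (-432)t + (3240) = -3672.
So t = 16.

16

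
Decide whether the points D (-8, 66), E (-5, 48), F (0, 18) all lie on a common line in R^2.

DE = (3, -18), DF = (8, -48).
Twice the signed area of △DEF is (3)(-48) − (-18)(8) = 0.
The triangle is degenerate (zero area), so the points are collinear.

Yes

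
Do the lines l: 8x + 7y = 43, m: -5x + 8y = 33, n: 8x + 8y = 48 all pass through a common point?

Lines aᵢx + bᵢy = cᵢ with pairwise distinct directions are concurrent exactly when det[aᵢ bᵢ cᵢ] = 0.
Here the determinant is 16.
Nonzero, so no common point exists.

No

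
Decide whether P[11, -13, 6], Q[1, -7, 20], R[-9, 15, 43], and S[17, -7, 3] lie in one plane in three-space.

Yes

A normal to the plane through P, Q, R is n = PQ × PR = (-170, 90, -160).
The plane has equation n·X = -4000. For S: n·S = -4000.
Equal, so S lies in the plane and all four are coplanar.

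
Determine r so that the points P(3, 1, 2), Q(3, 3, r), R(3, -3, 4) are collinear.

Collinearity requires PQ × PR = 0; each component is linear in r.
The x-component gives (4)r + (-4) = 0, so r = 1.
The remaining components then also vanish.

1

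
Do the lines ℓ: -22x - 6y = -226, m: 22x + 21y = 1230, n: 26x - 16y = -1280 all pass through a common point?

Intersecting ℓ and m: solving the 2×2 system gives (x, y) = (-439/55, 1004/15).
Substitute into n: (26)(-439/55) + (-16)(1004/15) = -210946/165.
But n requires -1280 ≠ -210946/165, so the three lines have no common point.

No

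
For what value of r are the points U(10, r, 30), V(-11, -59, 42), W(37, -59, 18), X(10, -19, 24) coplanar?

-51

Coplanarity ⇔ det[UV; UW; UX] = 0.
Expanding, this is linear in r: (-360)r + (-18360) = 0.
So r = -51.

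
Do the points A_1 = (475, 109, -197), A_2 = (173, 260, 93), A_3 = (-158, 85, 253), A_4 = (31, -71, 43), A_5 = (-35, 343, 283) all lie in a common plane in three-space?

Yes

The plane through A_1, A_2, A_3 has normal n = A_1A_2 × A_1A_3 = (74910, -47670, 102831) and equation n·P = 10128513.
Checking the remaining points: n·A_4 = 10128513, n·A_5 = 10128513.
All equal 10128513, so all 5 points lie in one plane.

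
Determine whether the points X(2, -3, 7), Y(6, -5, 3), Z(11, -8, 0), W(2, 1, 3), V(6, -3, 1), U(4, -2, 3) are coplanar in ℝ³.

The plane through X, Y, Z has normal n = XY × XZ = (-6, -8, -2) and equation n·P = -2.
Checking the remaining points: n·W = -26, n·V = -14, n·U = -14.
Since n·W = -26 ≠ -2, W is off the plane and the points are not all coplanar.

No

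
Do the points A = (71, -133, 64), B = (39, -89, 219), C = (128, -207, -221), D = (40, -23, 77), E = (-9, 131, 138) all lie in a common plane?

Yes

The plane through A, B, C has normal n = AB × AC = (-1070, -285, -140) and equation n·P = -47025.
Checking the remaining points: n·D = -47025, n·E = -47025.
All equal -47025, so all 5 points lie in one plane.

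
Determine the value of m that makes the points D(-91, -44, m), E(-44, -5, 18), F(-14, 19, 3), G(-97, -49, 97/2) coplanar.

Coplanarity ⇔ det[DE; DF; DG] = 0.
Expanding, this is linear in m: (48)m + (-2160) = 0.
So m = 45.

45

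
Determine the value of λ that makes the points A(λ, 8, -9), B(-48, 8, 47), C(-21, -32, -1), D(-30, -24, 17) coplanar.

-24

The points are coplanar iff AB · (AC × AD) = 0.
Expanding, this is linear in λ: (336)λ + (8064) = 0.
So λ = -24.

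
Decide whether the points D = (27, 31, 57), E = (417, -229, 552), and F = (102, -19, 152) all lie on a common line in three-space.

No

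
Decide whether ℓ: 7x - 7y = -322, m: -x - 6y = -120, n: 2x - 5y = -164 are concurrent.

Lines aᵢx + bᵢy = cᵢ with pairwise distinct directions are concurrent exactly when det[aᵢ bᵢ cᵢ] = 0.
Here the determinant is 42.
Nonzero, so no common point exists.

No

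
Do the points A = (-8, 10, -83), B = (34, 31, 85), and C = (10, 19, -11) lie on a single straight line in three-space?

AB = (42, 21, 168), AC = (18, 9, 72).
AB × AC = (0, 0, 0).
The cross product vanishes, so the three points are collinear.

Yes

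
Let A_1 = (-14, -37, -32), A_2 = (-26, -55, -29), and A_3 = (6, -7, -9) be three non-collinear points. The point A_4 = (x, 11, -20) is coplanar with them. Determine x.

18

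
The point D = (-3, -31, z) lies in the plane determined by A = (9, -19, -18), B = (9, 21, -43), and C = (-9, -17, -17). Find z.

-9

Coplanarity requires AB · (AC × AD) = 0.
AB = (0, 40, -25), AC = (-18, 2, 1); the triple product is linear in z with coefficient 720 and constant term 6480.
Setting it to zero: z = -9.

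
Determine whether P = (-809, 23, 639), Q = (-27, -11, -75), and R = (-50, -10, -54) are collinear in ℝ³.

PQ = (782, -34, -714), PR = (759, -33, -693).
Each component of PR is 33/34 times the corresponding component of PQ, so PR = 33/34·PQ and the points are collinear.

Yes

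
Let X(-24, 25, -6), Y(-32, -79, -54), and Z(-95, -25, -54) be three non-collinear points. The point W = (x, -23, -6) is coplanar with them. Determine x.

Coplanarity requires XY · (XZ × XW) = 0.
XY = (-8, -104, -48), XZ = (-71, -50, -48); the triple product is linear in x with coefficient 2592 and constant term -82944.
Setting it to zero: x = 32.

32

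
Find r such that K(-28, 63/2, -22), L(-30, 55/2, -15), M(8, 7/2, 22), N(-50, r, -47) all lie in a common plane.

95/2

Normal to plane KLM: n = (20, 340, 200); plane equation n·P = 5750.
Requiring n·N = 5750: (340)r + (-10400) = 5750.
So r = 95/2.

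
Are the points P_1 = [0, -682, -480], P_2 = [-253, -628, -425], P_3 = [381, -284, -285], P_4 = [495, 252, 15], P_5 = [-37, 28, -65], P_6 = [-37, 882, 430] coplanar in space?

The plane through P_1, P_2, P_3 has normal n = P_1P_2 × P_1P_3 = (-11360, 70290, -121268) and equation n·P = 10270860.
Checking the remaining points: n·P_4 = 10270860, n·P_5 = 10270860, n·P_6 = 10270860.
All equal 10270860, so all 6 points lie in one plane.

Yes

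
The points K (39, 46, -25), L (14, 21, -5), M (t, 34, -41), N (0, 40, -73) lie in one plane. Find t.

Coplanarity ⇔ det[KL; KM; KN] = 0.
Expanding, this is linear in t: (-1320)t + (14520) = 0.
So t = 11.

11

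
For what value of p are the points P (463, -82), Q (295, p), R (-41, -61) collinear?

-75

The three points are collinear iff det[PQ; PR] = 0.
This determinant is linear in p: (504)p + (37800) = 0, so p = -75.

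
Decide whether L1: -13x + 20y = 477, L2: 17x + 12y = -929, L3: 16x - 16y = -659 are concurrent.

Intersecting L1 and L2: solving the 2×2 system gives (x, y) = (-49, -8).
Substitute into L3: (16)(-49) + (-16)(-8) = -656.
But L3 requires -659 ≠ -656, so the three lines have no common point.

No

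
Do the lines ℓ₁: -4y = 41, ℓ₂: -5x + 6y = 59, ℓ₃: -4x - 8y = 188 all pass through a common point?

Lines aᵢx + bᵢy = cᵢ with pairwise distinct directions are concurrent exactly when det[aᵢ bᵢ cᵢ] = 0.
Here the determinant is -192.
Nonzero, so no common point exists.

No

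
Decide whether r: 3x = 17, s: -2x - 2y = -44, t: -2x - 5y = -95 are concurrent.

Intersecting r and s: solving the 2×2 system gives (x, y) = (17/3, 49/3).
Substitute into t: (-2)(17/3) + (-5)(49/3) = -93.
But t requires -95 ≠ -93, so the three lines have no common point.

No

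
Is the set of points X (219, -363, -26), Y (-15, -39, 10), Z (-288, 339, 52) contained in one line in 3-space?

XY = (-234, 324, 36), XZ = (-507, 702, 78).
Each component of XZ is 13/6 times the corresponding component of XY, so XZ = 13/6·XY and the points are collinear.

Yes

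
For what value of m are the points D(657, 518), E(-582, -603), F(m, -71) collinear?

6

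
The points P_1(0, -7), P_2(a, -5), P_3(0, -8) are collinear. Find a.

The three points are collinear iff det[P_1P_2; P_1P_3] = 0.
This determinant is linear in a: (-1)a + (0) = 0, so a = 0.

0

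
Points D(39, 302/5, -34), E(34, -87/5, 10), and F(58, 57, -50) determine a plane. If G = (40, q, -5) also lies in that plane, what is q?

6/5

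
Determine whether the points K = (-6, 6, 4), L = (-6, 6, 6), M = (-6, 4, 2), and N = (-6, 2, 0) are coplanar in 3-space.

A normal to the plane through K, L, M is n = KL × KM = (4, 0, 0).
The plane has equation n·P = -24. For N: n·N = -24.
Equal, so N lies in the plane and all four are coplanar.

Yes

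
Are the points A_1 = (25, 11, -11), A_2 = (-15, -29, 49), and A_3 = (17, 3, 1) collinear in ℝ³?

A_1A_2 = (-40, -40, 60), A_1A_3 = (-8, -8, 12).
Each component of A_1A_3 is 1/5 times the corresponding component of A_1A_2, so A_1A_3 = 1/5·A_1A_2 and the points are collinear.

Yes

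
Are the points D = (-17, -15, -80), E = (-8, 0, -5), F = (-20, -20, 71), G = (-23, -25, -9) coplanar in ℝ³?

With D as base: DE = (9, 15, 75), DF = (-3, -5, 151), DG = (-6, -10, 71).
DF × DG = (1155, -693, 0).
DE · (DF × DG) = 0.
The scalar triple product vanishes, so the four points are coplanar.

Yes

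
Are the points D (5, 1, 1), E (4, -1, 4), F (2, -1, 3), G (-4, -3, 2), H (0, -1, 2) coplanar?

The plane through D, E, F has normal n = DE × DF = (2, -7, -4) and equation n·P = -1.
Checking the remaining points: n·G = 5, n·H = -1.
Since n·G = 5 ≠ -1, G is off the plane and the points are not all coplanar.

No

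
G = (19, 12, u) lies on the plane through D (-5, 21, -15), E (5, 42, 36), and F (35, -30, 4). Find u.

Coplanarity requires DE · (DF × DG) = 0.
DE = (10, 21, 51), DF = (40, -51, 19); the triple product is linear in u with coefficient -1350 and constant term 35100.
Setting it to zero: u = 26.

26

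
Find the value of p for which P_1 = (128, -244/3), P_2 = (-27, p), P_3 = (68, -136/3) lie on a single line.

Collinearity: (P_2 − P_1) must be parallel to (P_3 − P_1) = (-60, 36).
Cross-multiplying the components: (p − (-244/3))·(-60) = (-155)·(36).
Solving gives p = 35/3.

35/3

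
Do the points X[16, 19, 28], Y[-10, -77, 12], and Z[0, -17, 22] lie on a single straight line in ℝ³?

XY = (-26, -96, -16), XZ = (-16, -36, -6).
Comparing components 3 and 1: (-16)(-16) − (-26)(-6) = 100 ≠ 0, so XY and XZ are not parallel and the points are not collinear.

No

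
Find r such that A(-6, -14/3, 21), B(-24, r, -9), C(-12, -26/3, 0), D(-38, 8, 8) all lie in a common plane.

Normal to plane ACD: n = (318, 594, -204); plane equation n·P = -8964.
Requiring n·B = -8964: (594)r + (-5796) = -8964.
So r = -16/3.

-16/3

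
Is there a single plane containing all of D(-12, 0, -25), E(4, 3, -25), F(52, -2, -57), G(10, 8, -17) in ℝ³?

With D as base: DE = (16, 3, 0), DF = (64, -2, -32), DG = (22, 8, 8).
DF × DG = (240, -1216, 556).
DE · (DF × DG) = 192.
Since 192 ≠ 0, the four points are not coplanar.

No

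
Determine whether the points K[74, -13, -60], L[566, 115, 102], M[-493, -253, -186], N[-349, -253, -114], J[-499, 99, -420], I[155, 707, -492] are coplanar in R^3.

Yes

The plane through K, L, M has normal n = KL × KM = (22752, -29862, -45504) and equation n·P = 4802094.
Checking the remaining points: n·N = 4802094, n·J = 4802094, n·I = 4802094.
All equal 4802094, so all 6 points lie in one plane.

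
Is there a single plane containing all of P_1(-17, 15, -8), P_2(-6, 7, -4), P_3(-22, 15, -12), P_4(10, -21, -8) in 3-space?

Yes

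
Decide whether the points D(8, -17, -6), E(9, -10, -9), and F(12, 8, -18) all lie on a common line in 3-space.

No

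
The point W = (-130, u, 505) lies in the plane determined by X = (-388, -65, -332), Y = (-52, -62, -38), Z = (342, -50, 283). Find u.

-281

A normal to the plane is n = XY × XZ = (-2565, 7980, 2850).
W lies in the plane iff n · XW = 0.
This gives (7980)u + (2242380) = 0, so u = -281.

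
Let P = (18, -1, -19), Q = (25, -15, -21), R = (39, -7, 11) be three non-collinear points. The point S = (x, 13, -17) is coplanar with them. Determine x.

A normal to the plane is n = PQ × PR = (-432, -252, 252).
S lies in the plane iff n · PS = 0.
This gives (-432)x + (4752) = 0, so x = 11.

11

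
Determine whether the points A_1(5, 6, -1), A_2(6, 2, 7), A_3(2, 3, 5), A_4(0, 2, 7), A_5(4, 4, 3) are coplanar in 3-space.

The plane through A_1, A_2, A_3 has normal n = A_1A_2 × A_1A_3 = (0, -30, -15) and equation n·P = -165.
Checking the remaining points: n·A_4 = -165, n·A_5 = -165.
All equal -165, so all 5 points lie in one plane.

Yes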